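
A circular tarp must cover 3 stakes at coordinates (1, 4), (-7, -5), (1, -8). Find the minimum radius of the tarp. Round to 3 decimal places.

6.430

Call the three points A, B, C in the order given.
Side lengths²: AB² = 145, AC² = 144, BC² = 73.
Since AB² = 145 < 144 + 73 = 217, the triangle is acute, so the smallest enclosing circle is the circumcircle.
Circumcentre = (-1.3125, -2), r² = 41.34765625.
r = √(41.34765625) ≈ 6.430.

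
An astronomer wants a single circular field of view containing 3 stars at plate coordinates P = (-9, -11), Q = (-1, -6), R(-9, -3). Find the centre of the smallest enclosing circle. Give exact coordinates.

Side lengths²: PQ² = 89, PR² = 64, QR² = 73.
Since PQ² = 89 < 73 + 64 = 137, the triangle is acute, so the smallest enclosing circle is the circumcircle.
Circumcentre = (-5.9375, -7), r² = 25.37890625.
Centre = (-5.9375, -7).

(-5.9375, -7)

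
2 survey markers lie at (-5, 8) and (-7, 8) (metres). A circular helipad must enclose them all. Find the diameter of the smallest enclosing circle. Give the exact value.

2

The smallest circle enclosing two points has them as diameter endpoints.
Centre = midpoint = (-6, 8); r² = |(-5, 8)−(-7, 8)|²/4 = 4/4 = 1.
Diameter = 2r = 2√1 = 2.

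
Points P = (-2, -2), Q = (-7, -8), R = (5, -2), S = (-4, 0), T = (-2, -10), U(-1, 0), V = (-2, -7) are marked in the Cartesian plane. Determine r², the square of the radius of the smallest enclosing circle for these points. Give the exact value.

45

By Welzl's lemma the MEC is supported by two points (diametrically opposite) or three points (on a circumcircle).
The farthest pair is Q–R with squared distance 180. The circle on this segment as diameter has centre (-1, -5) and r² = 180/4 = 45.
Check P: distance² to centre = 10 ≤ 45, so it lies inside.
All remaining points lie in this disk, and no smaller disk contains both endpoints, so this is the minimum enclosing circle.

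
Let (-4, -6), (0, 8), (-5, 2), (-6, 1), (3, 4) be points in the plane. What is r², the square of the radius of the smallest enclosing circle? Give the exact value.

The farthest pair is (-4, -6)–(0, 8) with squared distance 212. The circle on this segment as diameter has centre (-2, 1) and r² = 212/4 = 53.
Check (-5, 2): distance² to centre = 10 ≤ 53, so it lies inside.
All remaining points lie in this disk, and no smaller disk contains both endpoints, so this is the minimum enclosing circle.

53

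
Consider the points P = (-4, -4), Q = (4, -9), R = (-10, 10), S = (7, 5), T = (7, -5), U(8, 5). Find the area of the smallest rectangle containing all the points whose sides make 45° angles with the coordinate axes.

In coordinates u = x + y, v = x − y the rectangle is axis-aligned; the map (x,y)→(u,v) scales areas by 2.
u-values: -8, -5, 0, 12, 2, 13; range = 13 − (-8) = 21.
v-values: 0, 13, -20, 2, 12, 3; range = 13 − (-20) = 33.
Area = (21 × 33) / 2 = 346.5.

346.5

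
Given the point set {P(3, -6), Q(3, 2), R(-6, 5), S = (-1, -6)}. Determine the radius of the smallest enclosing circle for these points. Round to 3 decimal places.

The minimum enclosing circle of a finite set is fixed by two of the points (as a diameter) or three (as a circumcircle).
The farthest pair is P–R with squared distance 202. The circle on this segment as diameter has centre (-1.5, -0.5) and r² = 202/4 = 50.5.
Check Q: distance² to centre = 26.5 ≤ 50.5, so it lies inside.
All remaining points lie in this disk, and no smaller disk contains both endpoints, so this is the minimum enclosing circle.
r = √(50.5) ≈ 7.106.

7.106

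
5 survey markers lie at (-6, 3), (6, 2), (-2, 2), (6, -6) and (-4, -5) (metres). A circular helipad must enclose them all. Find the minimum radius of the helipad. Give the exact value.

The farthest pair is (-6, 3)–(6, -6) with squared distance 225. The circle on this segment as diameter has centre (0, -1.5) and r² = 225/4 = 56.25.
Check (6, 2): distance² to centre = 48.25 ≤ 56.25, so it lies inside.
All remaining points lie in this disk, and no smaller disk contains both endpoints, so this is the minimum enclosing circle.
r = √(56.25) = 7.5.

7.5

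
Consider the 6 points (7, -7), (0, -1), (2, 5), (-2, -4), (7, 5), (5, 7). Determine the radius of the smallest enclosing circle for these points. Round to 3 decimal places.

7.289

By Welzl's lemma the MEC is supported by two points (diametrically opposite) or three points (on a circumcircle).
The minimum enclosing circle is determined by three boundary points: (7, -7), (-2, -4), (5, 7).
Their circumcentre is (4.25, -0.25) with r² = 53.125.
The farthest remaining point (7, 5) is at distance² 35.125 ≤ 53.125.
r = √(53.125) ≈ 7.289.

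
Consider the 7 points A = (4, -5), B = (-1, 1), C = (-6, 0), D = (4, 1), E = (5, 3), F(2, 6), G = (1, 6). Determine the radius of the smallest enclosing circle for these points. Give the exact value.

6.25

A smallest enclosing disk is always determined by at most three of the input points on its boundary.
The minimum enclosing circle is determined by three boundary points: A, C, F.
Their circumcentre is (0.25, 0) with r² = 39.0625.
The farthest remaining point G is at distance² 36.5625 ≤ 39.0625.
r = √(39.0625) = 6.25.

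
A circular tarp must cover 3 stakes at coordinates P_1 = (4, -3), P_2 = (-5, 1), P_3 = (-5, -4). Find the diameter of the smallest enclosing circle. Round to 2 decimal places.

9.91

Side lengths²: P_1P_2² = 97, P_1P_3² = 82, P_2P_3² = 25.
Since P_1P_2² = 97 < 82 + 25 = 107, the triangle is acute, so the smallest enclosing circle is the circumcircle.
Circumcentre = (-13/18, -1.5), r² = 3977/162.
Diameter = 2r = 2√(3977/162) ≈ 9.91.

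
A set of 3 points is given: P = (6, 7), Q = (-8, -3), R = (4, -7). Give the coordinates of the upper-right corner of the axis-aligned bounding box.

x-range [-8, 6], y-range [-7, 7].
The upper-right corner is (6, 7).

(6, 7)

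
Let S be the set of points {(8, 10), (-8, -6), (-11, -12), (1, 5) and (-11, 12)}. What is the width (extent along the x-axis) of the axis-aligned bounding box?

19

max x = 8, min x = -11, so width = 19.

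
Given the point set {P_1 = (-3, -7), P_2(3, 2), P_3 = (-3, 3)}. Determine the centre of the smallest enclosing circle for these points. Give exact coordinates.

Side lengths²: P_1P_2² = 117, P_1P_3² = 100, P_2P_3² = 37.
Since P_1P_2² = 117 < 100 + 37 = 137, the triangle is acute, so the smallest enclosing circle is the circumcircle.
Circumcentre = (-0.75, -2), r² = 30.0625.
Centre = (-0.75, -2).

(-0.75, -2)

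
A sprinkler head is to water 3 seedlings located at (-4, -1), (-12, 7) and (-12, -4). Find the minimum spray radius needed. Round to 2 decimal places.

6.04

Call the three points A, B, C in the order given.
Side lengths²: AB² = 128, AC² = 73, BC² = 121.
Since AB² = 128 < 121 + 73 = 194, the triangle is acute, so the smallest enclosing circle is the circumcircle.
Circumcentre = (-9.5, 1.5), r² = 36.5.
r = √(36.5) ≈ 6.04.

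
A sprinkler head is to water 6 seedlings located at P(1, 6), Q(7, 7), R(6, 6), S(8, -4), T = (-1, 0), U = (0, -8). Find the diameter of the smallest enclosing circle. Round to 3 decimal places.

By Welzl's lemma the MEC is supported by two points (diametrically opposite) or three points (on a circumcircle).
The farthest pair is Q–U with squared distance 274. The circle on this segment as diameter has centre (3.5, -0.5) and r² = 274/4 = 68.5.
Check P: distance² to centre = 48.5 ≤ 68.5, so it lies inside.
All remaining points lie in this disk, and no smaller disk contains both endpoints, so this is the minimum enclosing circle.
Diameter = 2r = 2√(68.5) ≈ 16.553.

16.553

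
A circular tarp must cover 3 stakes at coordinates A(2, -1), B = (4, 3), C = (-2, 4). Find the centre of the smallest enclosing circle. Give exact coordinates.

(10/13, 55/26)

Side lengths²: AB² = 20, AC² = 41, BC² = 37.
Since AC² = 41 < 37 + 20 = 57, the triangle is acute, so the smallest enclosing circle is the circumcircle.
Circumcentre = (10/13, 55/26), r² = 7585/676.
Centre = (10/13, 55/26).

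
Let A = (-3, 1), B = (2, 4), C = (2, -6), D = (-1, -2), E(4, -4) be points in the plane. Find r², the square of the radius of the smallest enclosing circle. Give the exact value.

The minimum enclosing circle of a finite set is fixed by two of the points (as a diameter) or three (as a circumcircle).
The minimum enclosing circle is determined by three boundary points: A, B, C.
Their circumcentre is (1.6, -1) with r² = 25.16.
The farthest remaining point E is at distance² 14.76 ≤ 25.16.

25.16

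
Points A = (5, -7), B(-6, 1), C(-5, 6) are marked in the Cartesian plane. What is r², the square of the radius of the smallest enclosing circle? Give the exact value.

Side lengths²: AB² = 185, AC² = 269, BC² = 26.
Since AC² = 269 ≥ 185 + 26 = 211, the angle opposite AC is not acute, so the smallest enclosing circle has AC as diameter.
Centre = midpoint of AC = (0, -0.5), r² = 269/4 = 67.25.

67.25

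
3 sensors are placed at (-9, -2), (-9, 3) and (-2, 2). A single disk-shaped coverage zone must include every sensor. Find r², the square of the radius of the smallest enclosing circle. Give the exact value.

Call the three points A, B, C in the order given.
Side lengths²: AB² = 25, AC² = 65, BC² = 50.
Since AC² = 65 < 50 + 25 = 75, the triangle is acute, so the smallest enclosing circle is the circumcircle.
Circumcentre = (-81/14, 0.5), r² = 1625/98.

1625/98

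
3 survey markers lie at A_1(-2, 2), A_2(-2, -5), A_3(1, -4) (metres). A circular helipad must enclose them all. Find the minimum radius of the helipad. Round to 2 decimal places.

3.54

Side lengths²: A_1A_2² = 49, A_1A_3² = 45, A_2A_3² = 10.
Since A_1A_2² = 49 < 45 + 10 = 55, the triangle is acute, so the smallest enclosing circle is the circumcircle.
Circumcentre = (-1.5, -1.5), r² = 12.5.
r = √(12.5) ≈ 3.54.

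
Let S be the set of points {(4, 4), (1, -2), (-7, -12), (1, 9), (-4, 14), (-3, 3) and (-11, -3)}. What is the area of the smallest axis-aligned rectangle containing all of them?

390

x ranges over [-11, 4], width 15.
y ranges over [-12, 14], height 26.
Area = 15 × 26 = 390.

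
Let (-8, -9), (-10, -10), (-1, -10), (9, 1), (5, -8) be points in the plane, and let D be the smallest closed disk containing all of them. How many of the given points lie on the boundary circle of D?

By Welzl's lemma the MEC is supported by two points (diametrically opposite) or three points (on a circumcircle).
The farthest pair is (-10, -10)–(9, 1) with squared distance 482. The circle on this segment as diameter has centre (-0.5, -4.5) and r² = 482/4 = 120.5.
Check (-8, -9): distance² to centre = 76.5 ≤ 120.5, so it lies inside.
All remaining points lie in this disk, and no smaller disk contains both endpoints, so this is the minimum enclosing circle.
The points at distance exactly r from the centre are (-10, -10), (9, 1) — 2 points.

2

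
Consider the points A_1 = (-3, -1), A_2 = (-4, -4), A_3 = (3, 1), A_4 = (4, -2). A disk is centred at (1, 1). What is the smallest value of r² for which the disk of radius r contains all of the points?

The required radius is the distance from (1, 1) to the farthest point.
Squared distances: 20, 50, 4, 18.
Maximum is 50, attained at A_2.

50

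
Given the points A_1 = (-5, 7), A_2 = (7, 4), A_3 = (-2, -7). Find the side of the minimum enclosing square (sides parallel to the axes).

14

The bounding box has width 12 and height 14.
An axis-aligned square enclosing the set must have side ≥ max(width, height).
So the minimum side is max(12, 14) = 14.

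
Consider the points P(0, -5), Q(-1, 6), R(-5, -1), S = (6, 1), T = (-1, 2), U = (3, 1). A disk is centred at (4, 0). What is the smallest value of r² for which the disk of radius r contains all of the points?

82

The required radius is the distance from (4, 0) to the farthest point.
Squared distances: 41, 61, 82, 5, 29, 2.
Maximum is 82, attained at R.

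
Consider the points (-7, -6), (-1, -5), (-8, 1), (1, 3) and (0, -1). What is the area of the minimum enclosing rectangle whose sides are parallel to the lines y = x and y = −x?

In coordinates u = x + y, v = x − y the rectangle is axis-aligned; the map (x,y)→(u,v) scales areas by 2.
u-values: -13, -6, -7, 4, -1; range = 4 − (-13) = 17.
v-values: -1, 4, -9, -2, 1; range = 4 − (-9) = 13.
Area = (17 × 13) / 2 = 110.5.

110.5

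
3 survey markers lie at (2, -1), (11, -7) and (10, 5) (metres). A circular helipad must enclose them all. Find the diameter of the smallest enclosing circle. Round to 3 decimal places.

Call the three points A, B, C in the order given.
Side lengths²: AB² = 117, AC² = 100, BC² = 145.
Since BC² = 145 < 117 + 100 = 217, the triangle is acute, so the smallest enclosing circle is the circumcircle.
Circumcentre = (285/34, -20/17), r² = 47125/1156.
Diameter = 2r = 2√(47125/1156) ≈ 12.770.

12.770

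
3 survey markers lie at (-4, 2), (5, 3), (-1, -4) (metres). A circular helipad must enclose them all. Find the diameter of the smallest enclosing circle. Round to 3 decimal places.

9.825

Call the three points A, B, C in the order given.
Side lengths²: AB² = 82, AC² = 45, BC² = 85.
Since BC² = 85 < 82 + 45 = 127, the triangle is acute, so the smallest enclosing circle is the circumcircle.
Circumcentre = (27/38, 23/38), r² = 17425/722.
Diameter = 2r = 2√(17425/722) ≈ 9.825.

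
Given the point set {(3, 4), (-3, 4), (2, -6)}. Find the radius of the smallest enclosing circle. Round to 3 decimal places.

Call the three points A, B, C in the order given.
Side lengths²: AB² = 36, AC² = 101, BC² = 125.
Since BC² = 125 < 101 + 36 = 137, the triangle is acute, so the smallest enclosing circle is the circumcircle.
Circumcentre = (0, -0.75), r² = 31.5625.
r = √(31.5625) ≈ 5.618.

5.618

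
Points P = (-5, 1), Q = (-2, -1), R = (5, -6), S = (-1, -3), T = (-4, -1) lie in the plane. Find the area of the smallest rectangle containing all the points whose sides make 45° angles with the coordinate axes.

34

In coordinates u = x + y, v = x − y the rectangle is axis-aligned; the map (x,y)→(u,v) scales areas by 2.
u-values: -4, -3, -1, -4, -5; range = -1 − (-5) = 4.
v-values: -6, -1, 11, 2, -3; range = 11 − (-6) = 17.
Area = (4 × 17) / 2 = 34.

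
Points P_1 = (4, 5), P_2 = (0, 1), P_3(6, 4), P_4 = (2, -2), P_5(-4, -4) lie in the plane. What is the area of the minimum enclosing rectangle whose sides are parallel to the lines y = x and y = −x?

In coordinates u = x + y, v = x − y the rectangle is axis-aligned; the map (x,y)→(u,v) scales areas by 2.
u-values: 9, 1, 10, 0, -8; range = 10 − (-8) = 18.
v-values: -1, -1, 2, 4, 0; range = 4 − (-1) = 5.
Area = (18 × 5) / 2 = 45.

45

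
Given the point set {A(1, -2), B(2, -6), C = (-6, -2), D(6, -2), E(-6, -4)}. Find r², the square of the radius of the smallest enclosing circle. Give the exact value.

37

By Welzl's lemma the MEC is supported by two points (diametrically opposite) or three points (on a circumcircle).
The farthest pair is D–E with squared distance 148. The circle on this segment as diameter has centre (0, -3) and r² = 148/4 = 37.
Check A: distance² to centre = 2 ≤ 37, so it lies inside.
All remaining points lie in this disk, and no smaller disk contains both endpoints, so this is the minimum enclosing circle.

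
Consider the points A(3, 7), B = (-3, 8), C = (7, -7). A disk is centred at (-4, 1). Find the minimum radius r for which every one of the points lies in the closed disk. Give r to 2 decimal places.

13.60

The required radius is the distance from (-4, 1) to the farthest point.
Squared distances: 85, 50, 185.
Maximum is 185, attained at C.
r = √185 ≈ 13.60.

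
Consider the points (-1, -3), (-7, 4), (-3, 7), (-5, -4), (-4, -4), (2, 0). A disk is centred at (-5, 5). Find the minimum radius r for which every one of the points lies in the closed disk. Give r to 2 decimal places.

The required radius is the distance from (-5, 5) to the farthest point.
Squared distances: 80, 5, 8, 81, 82, 74.
Maximum is 82, attained at (-4, -4).
r = √82 ≈ 9.06.

9.06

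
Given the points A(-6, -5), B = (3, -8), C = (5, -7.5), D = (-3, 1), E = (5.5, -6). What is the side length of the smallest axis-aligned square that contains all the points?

11.5

The bounding box has width 11.5 and height 9.
An axis-aligned square enclosing the set must have side ≥ max(width, height).
So the minimum side is max(11.5, 9) = 11.5.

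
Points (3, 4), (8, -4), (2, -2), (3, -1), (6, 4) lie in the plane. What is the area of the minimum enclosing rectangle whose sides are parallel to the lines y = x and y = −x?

In coordinates u = x + y, v = x − y the rectangle is axis-aligned; the map (x,y)→(u,v) scales areas by 2.
u-values: 7, 4, 0, 2, 10; range = 10 − 0 = 10.
v-values: -1, 12, 4, 4, 2; range = 12 − (-1) = 13.
Area = (10 × 13) / 2 = 65.

65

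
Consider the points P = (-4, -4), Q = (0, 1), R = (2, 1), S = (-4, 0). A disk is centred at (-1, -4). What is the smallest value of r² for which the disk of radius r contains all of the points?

The required radius is the distance from (-1, -4) to the farthest point.
Squared distances: 9, 26, 34, 25.
Maximum is 34, attained at R.

34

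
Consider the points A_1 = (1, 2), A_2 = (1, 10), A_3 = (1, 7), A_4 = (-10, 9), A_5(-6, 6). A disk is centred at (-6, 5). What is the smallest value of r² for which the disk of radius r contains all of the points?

74

The required radius is the distance from (-6, 5) to the farthest point.
Squared distances: 58, 74, 53, 32, 1.
Maximum is 74, attained at A_2.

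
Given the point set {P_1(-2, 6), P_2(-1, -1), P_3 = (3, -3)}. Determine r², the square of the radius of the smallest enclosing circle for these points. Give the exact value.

26.5

Side lengths²: P_1P_2² = 50, P_1P_3² = 106, P_2P_3² = 20.
Since P_1P_3² = 106 ≥ 50 + 20 = 70, the angle opposite P_1P_3 is not acute, so the smallest enclosing circle has P_1P_3 as diameter.
Centre = midpoint of P_1P_3 = (0.5, 1.5), r² = 106/4 = 26.5.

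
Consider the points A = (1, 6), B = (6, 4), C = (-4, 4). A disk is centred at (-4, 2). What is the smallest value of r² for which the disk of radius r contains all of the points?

The required radius is the distance from (-4, 2) to the farthest point.
Squared distances: 41, 104, 4.
Maximum is 104, attained at B.

104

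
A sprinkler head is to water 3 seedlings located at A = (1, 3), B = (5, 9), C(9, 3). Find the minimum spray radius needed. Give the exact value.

Side lengths²: AB² = 52, AC² = 64, BC² = 52.
Since AC² = 64 < 52 + 52 = 104, the triangle is acute, so the smallest enclosing circle is the circumcircle.
Circumcentre = (5, 14/3), r² = 169/9.
r = √(169/9) = 13/3.

13/3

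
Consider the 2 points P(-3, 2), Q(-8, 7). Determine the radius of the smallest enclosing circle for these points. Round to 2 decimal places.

3.54

The smallest circle enclosing two points has them as diameter endpoints.
Centre = midpoint = (-5.5, 4.5); r² = |PQ|²/4 = 50/4 = 12.5.
r = √(12.5) ≈ 3.54.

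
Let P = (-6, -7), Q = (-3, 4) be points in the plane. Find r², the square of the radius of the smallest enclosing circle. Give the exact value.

The smallest circle enclosing two points has them as diameter endpoints.
Centre = midpoint = (-4.5, -1.5); r² = |PQ|²/4 = 130/4 = 32.5.

32.5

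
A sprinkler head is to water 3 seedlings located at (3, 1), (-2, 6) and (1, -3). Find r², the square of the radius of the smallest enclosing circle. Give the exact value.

22.5

Call the three points A, B, C in the order given.
Side lengths²: AB² = 50, AC² = 20, BC² = 90.
Since BC² = 90 ≥ 50 + 20 = 70, the angle opposite BC is not acute, so the smallest enclosing circle has BC as diameter.
Centre = midpoint of BC = (-0.5, 1.5), r² = 90/4 = 22.5.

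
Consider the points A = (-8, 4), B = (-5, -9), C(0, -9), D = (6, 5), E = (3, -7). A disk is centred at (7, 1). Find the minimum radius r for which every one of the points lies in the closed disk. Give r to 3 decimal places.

15.620

The required radius is the distance from (7, 1) to the farthest point.
Squared distances: 234, 244, 149, 17, 80.
Maximum is 244, attained at B.
r = √244 ≈ 15.620.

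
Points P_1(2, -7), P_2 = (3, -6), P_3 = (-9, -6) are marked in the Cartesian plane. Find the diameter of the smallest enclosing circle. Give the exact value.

Side lengths²: P_1P_2² = 2, P_1P_3² = 122, P_2P_3² = 144.
Since P_2P_3² = 144 ≥ 122 + 2 = 124, the angle opposite P_2P_3 is not acute, so the smallest enclosing circle has P_2P_3 as diameter.
Centre = midpoint of P_2P_3 = (-3, -6), r² = 144/4 = 36.
Diameter = 2r = 2√36 = 12.

12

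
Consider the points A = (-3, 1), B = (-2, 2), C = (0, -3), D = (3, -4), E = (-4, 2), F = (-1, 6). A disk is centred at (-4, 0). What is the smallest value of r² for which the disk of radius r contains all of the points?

65

The required radius is the distance from (-4, 0) to the farthest point.
Squared distances: 2, 8, 25, 65, 4, 45.
Maximum is 65, attained at D.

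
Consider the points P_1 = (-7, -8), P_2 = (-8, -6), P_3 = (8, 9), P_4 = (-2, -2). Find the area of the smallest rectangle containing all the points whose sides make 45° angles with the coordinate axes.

48

In coordinates u = x + y, v = x − y the rectangle is axis-aligned; the map (x,y)→(u,v) scales areas by 2.
u-values: -15, -14, 17, -4; range = 17 − (-15) = 32.
v-values: 1, -2, -1, 0; range = 1 − (-2) = 3.
Area = (32 × 3) / 2 = 48.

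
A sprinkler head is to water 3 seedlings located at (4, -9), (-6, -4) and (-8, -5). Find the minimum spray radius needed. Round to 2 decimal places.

Call the three points A, B, C in the order given.
Side lengths²: AB² = 125, AC² = 160, BC² = 5.
Since AC² = 160 ≥ 125 + 5 = 130, the angle opposite AC is not acute, so the smallest enclosing circle has AC as diameter.
Centre = midpoint of AC = (-2, -7), r² = 160/4 = 40.
r = √40 ≈ 6.32.

6.32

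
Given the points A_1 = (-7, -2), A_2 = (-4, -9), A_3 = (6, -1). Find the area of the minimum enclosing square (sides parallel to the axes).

169

The bounding box has width 13 and height 8.
An axis-aligned square enclosing the set must have side ≥ max(width, height).
So the minimum side is max(13, 8) = 13.
Area = 13² = 169.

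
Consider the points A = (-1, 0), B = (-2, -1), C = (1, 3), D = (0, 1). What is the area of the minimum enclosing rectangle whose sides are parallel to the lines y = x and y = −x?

In coordinates u = x + y, v = x − y the rectangle is axis-aligned; the map (x,y)→(u,v) scales areas by 2.
u-values: -1, -3, 4, 1; range = 4 − (-3) = 7.
v-values: -1, -1, -2, -1; range = -1 − (-2) = 1.
Area = (7 × 1) / 2 = 3.5.

3.5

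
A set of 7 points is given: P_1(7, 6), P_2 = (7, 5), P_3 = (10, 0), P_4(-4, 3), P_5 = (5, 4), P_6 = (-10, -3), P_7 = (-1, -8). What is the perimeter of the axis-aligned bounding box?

Width = max x − min x = 10 − (-10) = 20.
Height = max y − min y = 6 − (-8) = 14.
Perimeter = 2(20 + 14) = 68.

68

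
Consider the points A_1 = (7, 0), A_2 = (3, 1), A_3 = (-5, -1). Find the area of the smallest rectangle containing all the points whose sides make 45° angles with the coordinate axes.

In coordinates u = x + y, v = x − y the rectangle is axis-aligned; the map (x,y)→(u,v) scales areas by 2.
u-values: 7, 4, -6; range = 7 − (-6) = 13.
v-values: 7, 2, -4; range = 7 − (-4) = 11.
Area = (13 × 11) / 2 = 71.5.

71.5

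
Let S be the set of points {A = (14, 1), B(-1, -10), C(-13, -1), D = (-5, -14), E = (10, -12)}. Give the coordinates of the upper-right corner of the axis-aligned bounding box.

x-range [-13, 14], y-range [-14, 1].
The upper-right corner is (14, 1).

(14, 1)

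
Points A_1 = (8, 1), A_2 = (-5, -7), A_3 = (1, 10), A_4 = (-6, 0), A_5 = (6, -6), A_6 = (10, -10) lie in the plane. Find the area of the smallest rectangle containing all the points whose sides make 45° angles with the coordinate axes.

In coordinates u = x + y, v = x − y the rectangle is axis-aligned; the map (x,y)→(u,v) scales areas by 2.
u-values: 9, -12, 11, -6, 0, 0; range = 11 − (-12) = 23.
v-values: 7, 2, -9, -6, 12, 20; range = 20 − (-9) = 29.
Area = (23 × 29) / 2 = 333.5.

333.5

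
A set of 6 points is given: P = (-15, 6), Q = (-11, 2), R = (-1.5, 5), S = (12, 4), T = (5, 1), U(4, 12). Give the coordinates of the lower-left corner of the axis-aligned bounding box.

x-range [-15, 12], y-range [1, 12].
The lower-left corner is (-15, 1).

(-15, 1)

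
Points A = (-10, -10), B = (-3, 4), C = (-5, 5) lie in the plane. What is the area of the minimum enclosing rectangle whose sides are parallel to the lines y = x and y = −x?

In coordinates u = x + y, v = x − y the rectangle is axis-aligned; the map (x,y)→(u,v) scales areas by 2.
u-values: -20, 1, 0; range = 1 − (-20) = 21.
v-values: 0, -7, -10; range = 0 − (-10) = 10.
Area = (21 × 10) / 2 = 105.

105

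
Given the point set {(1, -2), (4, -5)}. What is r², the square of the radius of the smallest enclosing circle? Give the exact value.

The smallest circle enclosing two points has them as diameter endpoints.
Centre = midpoint = (2.5, -3.5); r² = |(1, -2)−(4, -5)|²/4 = 18/4 = 4.5.

4.5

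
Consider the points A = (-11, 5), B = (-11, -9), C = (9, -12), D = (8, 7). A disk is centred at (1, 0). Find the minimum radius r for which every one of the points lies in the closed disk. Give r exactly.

The required radius is the distance from (1, 0) to the farthest point.
Squared distances: 169, 225, 208, 98.
Maximum is 225, attained at B.
r = √225 = 15.

15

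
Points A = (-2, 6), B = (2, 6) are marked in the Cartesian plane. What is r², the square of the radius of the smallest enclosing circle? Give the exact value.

The smallest circle enclosing two points has them as diameter endpoints.
Centre = midpoint = (0, 6); r² = |AB|²/4 = 16/4 = 4.

4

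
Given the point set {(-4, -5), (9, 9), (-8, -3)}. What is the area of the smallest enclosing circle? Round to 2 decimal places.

340.08

Call the three points A, B, C in the order given.
Side lengths²: AB² = 365, AC² = 20, BC² = 433.
Since BC² = 433 ≥ 365 + 20 = 385, the angle opposite BC is not acute, so the smallest enclosing circle has BC as diameter.
Centre = midpoint of BC = (0.5, 3), r² = 433/4 = 108.25.
Area = π·r² = π·108.25 ≈ 340.08.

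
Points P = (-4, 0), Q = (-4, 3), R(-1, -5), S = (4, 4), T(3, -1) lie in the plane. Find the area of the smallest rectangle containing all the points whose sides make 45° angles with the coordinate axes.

In coordinates u = x + y, v = x − y the rectangle is axis-aligned; the map (x,y)→(u,v) scales areas by 2.
u-values: -4, -1, -6, 8, 2; range = 8 − (-6) = 14.
v-values: -4, -7, 4, 0, 4; range = 4 − (-7) = 11.
Area = (14 × 11) / 2 = 77.

77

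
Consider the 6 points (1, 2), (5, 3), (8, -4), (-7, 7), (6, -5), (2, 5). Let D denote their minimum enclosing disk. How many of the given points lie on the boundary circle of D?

2

The minimum enclosing circle of a finite set is fixed by two of the points (as a diameter) or three (as a circumcircle).
The farthest pair is (8, -4)–(-7, 7) with squared distance 346. The circle on this segment as diameter has centre (0.5, 1.5) and r² = 346/4 = 86.5.
Check (1, 2): distance² to centre = 0.5 ≤ 86.5, so it lies inside.
All remaining points lie in this disk, and no smaller disk contains both endpoints, so this is the minimum enclosing circle.
The points at distance exactly r from the centre are (8, -4), (-7, 7) — 2 points.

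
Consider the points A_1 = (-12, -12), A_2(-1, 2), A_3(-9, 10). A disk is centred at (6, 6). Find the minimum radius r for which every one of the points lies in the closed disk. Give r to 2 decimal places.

The required radius is the distance from (6, 6) to the farthest point.
Squared distances: 648, 65, 241.
Maximum is 648, attained at A_1.
r = √648 ≈ 25.46.

25.46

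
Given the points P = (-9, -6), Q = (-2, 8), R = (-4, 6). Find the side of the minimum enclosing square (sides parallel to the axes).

The bounding box has width 7 and height 14.
An axis-aligned square enclosing the set must have side ≥ max(width, height).
So the minimum side is max(7, 14) = 14.

14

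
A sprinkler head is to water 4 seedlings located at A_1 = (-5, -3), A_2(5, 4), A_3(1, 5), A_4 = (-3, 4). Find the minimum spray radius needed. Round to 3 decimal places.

6.103

A smallest enclosing disk is always determined by at most three of the input points on its boundary.
The farthest pair is A_1–A_2 with squared distance 149. The circle on this segment as diameter has centre (0, 0.5) and r² = 149/4 = 37.25.
Check A_3: distance² to centre = 21.25 ≤ 37.25, so it lies inside.
All remaining points lie in this disk, and no smaller disk contains both endpoints, so this is the minimum enclosing circle.
r = √(37.25) ≈ 6.103.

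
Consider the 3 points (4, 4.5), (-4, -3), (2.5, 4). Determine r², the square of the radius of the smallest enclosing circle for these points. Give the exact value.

Call the three points A, B, C in the order given.
Side lengths²: AB² = 120.25, AC² = 2.5, BC² = 91.25.
Since AB² = 120.25 ≥ 91.25 + 2.5 = 93.75, the angle opposite AB is not acute, so the smallest enclosing circle has AB as diameter.
Centre = midpoint of AB = (0, 0.75), r² = 120.25/4 = 30.0625.

30.0625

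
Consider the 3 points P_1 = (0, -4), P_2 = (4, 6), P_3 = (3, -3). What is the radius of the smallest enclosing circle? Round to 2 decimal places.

5.39

Side lengths²: P_1P_2² = 116, P_1P_3² = 10, P_2P_3² = 82.
Since P_1P_2² = 116 ≥ 82 + 10 = 92, the angle opposite P_1P_2 is not acute, so the smallest enclosing circle has P_1P_2 as diameter.
Centre = midpoint of P_1P_2 = (2, 1), r² = 116/4 = 29.
r = √29 ≈ 5.39.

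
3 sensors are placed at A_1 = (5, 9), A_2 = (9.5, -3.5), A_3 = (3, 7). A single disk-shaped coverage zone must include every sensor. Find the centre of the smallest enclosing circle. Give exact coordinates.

Side lengths²: A_1A_2² = 176.5, A_1A_3² = 8, A_2A_3² = 152.5.
Since A_1A_2² = 176.5 ≥ 152.5 + 8 = 160.5, the angle opposite A_1A_2 is not acute, so the smallest enclosing circle has A_1A_2 as diameter.
Centre = midpoint of A_1A_2 = (7.25, 2.75), r² = 176.5/4 = 44.125.
Centre = (7.25, 2.75).

(7.25, 2.75)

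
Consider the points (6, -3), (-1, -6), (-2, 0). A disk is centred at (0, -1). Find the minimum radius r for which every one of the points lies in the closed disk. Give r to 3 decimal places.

The required radius is the distance from (0, -1) to the farthest point.
Squared distances: 40, 26, 5.
Maximum is 40, attained at (6, -3).
r = √40 ≈ 6.325.

6.325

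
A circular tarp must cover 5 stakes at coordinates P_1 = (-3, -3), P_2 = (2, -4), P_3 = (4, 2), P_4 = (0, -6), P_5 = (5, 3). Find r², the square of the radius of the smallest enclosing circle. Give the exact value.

1325/49

A smallest enclosing disk is always determined by at most three of the input points on its boundary.
The minimum enclosing circle is determined by three boundary points: P_1, P_4, P_5.
Their circumcentre is (13/7, -8/7) with r² = 1325/49.
The farthest remaining point P_3 is at distance² 709/49 ≤ 1325/49.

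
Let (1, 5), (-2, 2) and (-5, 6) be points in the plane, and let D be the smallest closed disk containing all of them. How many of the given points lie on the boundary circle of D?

Call the three points A, B, C in the order given.
Side lengths²: AB² = 18, AC² = 37, BC² = 25.
Since AC² = 37 < 25 + 18 = 43, the triangle is acute, so the smallest enclosing circle is the circumcircle.
Circumcentre = (-29/14, 71/14), r² = 925/98.
The points at distance exactly r from the centre are (1, 5), (-2, 2), (-5, 6) — 3 points.

3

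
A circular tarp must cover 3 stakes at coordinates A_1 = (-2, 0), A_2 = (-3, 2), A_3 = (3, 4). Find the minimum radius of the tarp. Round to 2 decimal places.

Side lengths²: A_1A_2² = 5, A_1A_3² = 41, A_2A_3² = 40.
Since A_1A_3² = 41 < 40 + 5 = 45, the triangle is acute, so the smallest enclosing circle is the circumcircle.
Circumcentre = (3/14, 33/14), r² = 1025/98.
r = √(1025/98) ≈ 3.23.

3.23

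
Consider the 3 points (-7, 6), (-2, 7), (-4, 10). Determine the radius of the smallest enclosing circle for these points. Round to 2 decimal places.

Call the three points A, B, C in the order given.
Side lengths²: AB² = 26, AC² = 25, BC² = 13.
Since AB² = 26 < 25 + 13 = 38, the triangle is acute, so the smallest enclosing circle is the circumcircle.
Circumcentre = (-159/34, 251/34), r² = 4225/578.
r = √(4225/578) ≈ 2.70.

2.70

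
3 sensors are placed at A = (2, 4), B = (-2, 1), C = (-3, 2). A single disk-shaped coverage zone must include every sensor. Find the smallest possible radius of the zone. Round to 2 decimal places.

Side lengths²: AB² = 25, AC² = 29, BC² = 2.
Since AC² = 29 ≥ 25 + 2 = 27, the angle opposite AC is not acute, so the smallest enclosing circle has AC as diameter.
Centre = midpoint of AC = (-0.5, 3), r² = 29/4 = 7.25.
r = √(7.25) ≈ 2.69.

2.69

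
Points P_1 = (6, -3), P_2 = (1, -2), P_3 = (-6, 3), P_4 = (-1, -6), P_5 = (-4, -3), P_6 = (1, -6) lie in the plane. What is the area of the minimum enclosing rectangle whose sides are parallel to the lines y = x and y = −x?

90

In coordinates u = x + y, v = x − y the rectangle is axis-aligned; the map (x,y)→(u,v) scales areas by 2.
u-values: 3, -1, -3, -7, -7, -5; range = 3 − (-7) = 10.
v-values: 9, 3, -9, 5, -1, 7; range = 9 − (-9) = 18.
Area = (10 × 18) / 2 = 90.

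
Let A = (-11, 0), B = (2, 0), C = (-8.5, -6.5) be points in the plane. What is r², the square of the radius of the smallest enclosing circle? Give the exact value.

29585/676

Side lengths²: AB² = 169, AC² = 48.5, BC² = 152.5.
Since AB² = 169 < 152.5 + 48.5 = 201, the triangle is acute, so the smallest enclosing circle is the circumcircle.
Circumcentre = (-4.5, -16/13), r² = 29585/676.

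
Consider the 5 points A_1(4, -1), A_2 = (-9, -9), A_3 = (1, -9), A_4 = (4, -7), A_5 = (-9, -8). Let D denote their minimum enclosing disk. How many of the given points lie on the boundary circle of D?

By Welzl's lemma the MEC is supported by two points (diametrically opposite) or three points (on a circumcircle).
The farthest pair is A_1–A_2 with squared distance 233. The circle on this segment as diameter has centre (-2.5, -5) and r² = 233/4 = 58.25.
Check A_3: distance² to centre = 28.25 ≤ 58.25, so it lies inside.
All remaining points lie in this disk, and no smaller disk contains both endpoints, so this is the minimum enclosing circle.
The points at distance exactly r from the centre are A_1, A_2 — 2 points.

2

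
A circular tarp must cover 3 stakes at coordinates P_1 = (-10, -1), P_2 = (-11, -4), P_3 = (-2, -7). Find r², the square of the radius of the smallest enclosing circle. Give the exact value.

25

Side lengths²: P_1P_2² = 10, P_1P_3² = 100, P_2P_3² = 90.
Since P_1P_3² = 100 ≥ 90 + 10 = 100, the angle opposite P_1P_3 is not acute, so the smallest enclosing circle has P_1P_3 as diameter.
Centre = midpoint of P_1P_3 = (-6, -4), r² = 100/4 = 25.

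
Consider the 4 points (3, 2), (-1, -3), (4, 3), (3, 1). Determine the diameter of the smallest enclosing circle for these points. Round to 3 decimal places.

7.810

A smallest enclosing disk is always determined by at most three of the input points on its boundary.
The farthest pair is (-1, -3)–(4, 3) with squared distance 61. The circle on this segment as diameter has centre (1.5, 0) and r² = 61/4 = 15.25.
Check (3, 2): distance² to centre = 6.25 ≤ 15.25, so it lies inside.
All remaining points lie in this disk, and no smaller disk contains both endpoints, so this is the minimum enclosing circle.
Diameter = 2r = 2√(15.25) ≈ 7.810.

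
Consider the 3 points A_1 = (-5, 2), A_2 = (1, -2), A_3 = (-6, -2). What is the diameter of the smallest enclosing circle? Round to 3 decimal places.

7.433

Side lengths²: A_1A_2² = 52, A_1A_3² = 17, A_2A_3² = 49.
Since A_1A_2² = 52 < 49 + 17 = 66, the triangle is acute, so the smallest enclosing circle is the circumcircle.
Circumcentre = (-2.5, -0.75), r² = 13.8125.
Diameter = 2r = 2√(13.8125) ≈ 7.433.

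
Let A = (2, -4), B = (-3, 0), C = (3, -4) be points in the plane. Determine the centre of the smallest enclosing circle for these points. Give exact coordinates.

(0, -2)

Side lengths²: AB² = 41, AC² = 1, BC² = 52.
Since BC² = 52 ≥ 41 + 1 = 42, the angle opposite BC is not acute, so the smallest enclosing circle has BC as diameter.
Centre = midpoint of BC = (0, -2), r² = 52/4 = 13.
Centre = (0, -2).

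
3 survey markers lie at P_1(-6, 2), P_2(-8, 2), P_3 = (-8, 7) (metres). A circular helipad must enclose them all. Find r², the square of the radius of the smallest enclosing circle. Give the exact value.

Side lengths²: P_1P_2² = 4, P_1P_3² = 29, P_2P_3² = 25.
Since P_1P_3² = 29 ≥ 25 + 4 = 29, the angle opposite P_1P_3 is not acute, so the smallest enclosing circle has P_1P_3 as diameter.
Centre = midpoint of P_1P_3 = (-7, 4.5), r² = 29/4 = 7.25.

7.25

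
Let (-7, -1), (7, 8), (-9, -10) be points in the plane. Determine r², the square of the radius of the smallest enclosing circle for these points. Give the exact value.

145

Call the three points A, B, C in the order given.
Side lengths²: AB² = 277, AC² = 85, BC² = 580.
Since BC² = 580 ≥ 277 + 85 = 362, the angle opposite BC is not acute, so the smallest enclosing circle has BC as diameter.
Centre = midpoint of BC = (-1, -1), r² = 580/4 = 145.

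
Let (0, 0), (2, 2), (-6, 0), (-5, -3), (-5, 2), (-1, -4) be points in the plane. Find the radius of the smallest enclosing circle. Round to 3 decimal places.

4.314

A smallest enclosing disk is always determined by at most three of the input points on its boundary.
The minimum enclosing circle is determined by three boundary points: (2, 2), (-6, 0), (-5, -3).
Their circumcentre is (-22/13, -3/13) with r² = 3145/169.
The farthest remaining point (-5, 2) is at distance² 2690/169 ≤ 3145/169.
r = √(3145/169) ≈ 4.314.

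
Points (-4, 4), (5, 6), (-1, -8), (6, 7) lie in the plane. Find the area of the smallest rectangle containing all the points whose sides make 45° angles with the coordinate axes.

In coordinates u = x + y, v = x − y the rectangle is axis-aligned; the map (x,y)→(u,v) scales areas by 2.
u-values: 0, 11, -9, 13; range = 13 − (-9) = 22.
v-values: -8, -1, 7, -1; range = 7 − (-8) = 15.
Area = (22 × 15) / 2 = 165.

165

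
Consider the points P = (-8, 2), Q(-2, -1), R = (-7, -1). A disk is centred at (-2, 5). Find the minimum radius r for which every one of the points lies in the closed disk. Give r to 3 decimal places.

The required radius is the distance from (-2, 5) to the farthest point.
Squared distances: 45, 36, 61.
Maximum is 61, attained at R.
r = √61 ≈ 7.810.

7.810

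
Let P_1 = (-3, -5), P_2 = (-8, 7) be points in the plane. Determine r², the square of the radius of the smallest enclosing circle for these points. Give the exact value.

42.25

The smallest circle enclosing two points has them as diameter endpoints.
Centre = midpoint = (-5.5, 1); r² = |P_1P_2|²/4 = 169/4 = 42.25.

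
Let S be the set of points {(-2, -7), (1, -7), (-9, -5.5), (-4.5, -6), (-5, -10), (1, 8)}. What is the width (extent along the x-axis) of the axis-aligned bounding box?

max x = 1, min x = -9, so width = 10.

10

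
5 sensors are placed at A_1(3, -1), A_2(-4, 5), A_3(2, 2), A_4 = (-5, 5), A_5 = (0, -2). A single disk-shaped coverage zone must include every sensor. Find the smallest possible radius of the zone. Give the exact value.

5

The minimum enclosing circle of a finite set is fixed by two of the points (as a diameter) or three (as a circumcircle).
The farthest pair is A_1–A_4 with squared distance 100. The circle on this segment as diameter has centre (-1, 2) and r² = 100/4 = 25.
Check A_2: distance² to centre = 18 ≤ 25, so it lies inside.
All remaining points lie in this disk, and no smaller disk contains both endpoints, so this is the minimum enclosing circle.
r = √25 = 5.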